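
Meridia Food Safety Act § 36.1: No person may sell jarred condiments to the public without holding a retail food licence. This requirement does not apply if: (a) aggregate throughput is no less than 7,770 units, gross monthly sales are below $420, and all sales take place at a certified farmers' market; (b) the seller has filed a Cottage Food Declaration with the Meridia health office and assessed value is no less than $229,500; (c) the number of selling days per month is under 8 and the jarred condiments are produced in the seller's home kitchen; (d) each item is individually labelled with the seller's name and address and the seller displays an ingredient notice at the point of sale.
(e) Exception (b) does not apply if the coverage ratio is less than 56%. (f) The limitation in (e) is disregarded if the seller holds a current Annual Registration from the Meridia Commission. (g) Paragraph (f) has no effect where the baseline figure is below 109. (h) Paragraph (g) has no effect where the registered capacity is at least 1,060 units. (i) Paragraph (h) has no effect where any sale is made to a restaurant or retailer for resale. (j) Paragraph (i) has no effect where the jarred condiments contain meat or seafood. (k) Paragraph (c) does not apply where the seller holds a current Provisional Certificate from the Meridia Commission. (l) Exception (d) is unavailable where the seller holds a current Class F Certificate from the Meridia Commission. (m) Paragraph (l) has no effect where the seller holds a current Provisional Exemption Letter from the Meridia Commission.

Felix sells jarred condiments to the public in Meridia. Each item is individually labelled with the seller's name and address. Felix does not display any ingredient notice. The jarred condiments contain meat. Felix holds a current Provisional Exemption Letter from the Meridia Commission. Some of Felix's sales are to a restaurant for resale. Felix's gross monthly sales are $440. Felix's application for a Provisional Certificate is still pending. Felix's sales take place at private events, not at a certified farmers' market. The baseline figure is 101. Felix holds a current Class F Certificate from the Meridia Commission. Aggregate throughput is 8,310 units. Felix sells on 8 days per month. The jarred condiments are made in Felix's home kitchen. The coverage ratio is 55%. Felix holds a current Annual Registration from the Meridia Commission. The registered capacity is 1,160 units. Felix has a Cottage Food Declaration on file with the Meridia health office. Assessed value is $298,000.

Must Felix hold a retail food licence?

Exception (a) does not apply: gross monthly sales are $440, not below $420.
All of (b)'s requirements are met (a Cottage Food Declaration is on file; assessed value is $298,000, meeting the $229,500 threshold). Considering the limiting provisions: (e) is engaged (the coverage ratio is 55%, less than the 56% limit), but is displaced by (f): (f) operates — a current Annual Registration is held. (g) would limit (f) — the baseline figure is 101, below the 109 limit — but (h) sets (g) aside: (h) is triggered — the registered capacity is 1,160 units, meeting the 1,060 units threshold. (i) would limit (h) — some sales are to a restaurant for resale — but (j) sets (i) aside: (j) applies — the jarred condiments contain meat. So (b) applies.
Exception (c) does not apply: the number of selling days per month is 8, not under 8.
Exception (d) fails — no ingredient notice is displayed.

No — exception (b) applies; Felix is not required to hold a retail food licence.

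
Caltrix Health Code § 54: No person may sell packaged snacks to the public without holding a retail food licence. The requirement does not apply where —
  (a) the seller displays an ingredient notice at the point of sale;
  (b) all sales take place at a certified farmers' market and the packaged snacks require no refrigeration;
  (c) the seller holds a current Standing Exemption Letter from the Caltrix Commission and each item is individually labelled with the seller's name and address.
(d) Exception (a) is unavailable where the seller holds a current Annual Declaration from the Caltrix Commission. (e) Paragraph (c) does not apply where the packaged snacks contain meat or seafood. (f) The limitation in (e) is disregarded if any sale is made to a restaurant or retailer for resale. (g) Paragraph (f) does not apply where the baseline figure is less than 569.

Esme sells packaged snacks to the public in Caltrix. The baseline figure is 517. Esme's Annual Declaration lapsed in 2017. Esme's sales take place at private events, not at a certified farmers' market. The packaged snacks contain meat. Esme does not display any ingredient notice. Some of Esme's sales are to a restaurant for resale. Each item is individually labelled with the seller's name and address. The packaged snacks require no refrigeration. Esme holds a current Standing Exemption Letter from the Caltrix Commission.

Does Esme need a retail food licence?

Exception (a) does not apply: no ingredient notice is displayed.
Exception (b) requires that all sales take place at a certified farmers' market; but sales are at private events, not a certified farmers' market, so (b) is unavailable.
Exception (c)'s conditions are all satisfied: a current Standing Exemption Letter is held; items are individually labelled. But: (e) operates against (c): the packaged snacks contain meat. (f) would limit (e) — some sales are to a restaurant for resale — but (g) sets (f) aside: (g) is engaged — the baseline figure is 517, less than the 569 limit. Exception (c) does not apply.
None of the exceptions is available; § 54 applies in full.

Yes — Esme must hold a retail food licence.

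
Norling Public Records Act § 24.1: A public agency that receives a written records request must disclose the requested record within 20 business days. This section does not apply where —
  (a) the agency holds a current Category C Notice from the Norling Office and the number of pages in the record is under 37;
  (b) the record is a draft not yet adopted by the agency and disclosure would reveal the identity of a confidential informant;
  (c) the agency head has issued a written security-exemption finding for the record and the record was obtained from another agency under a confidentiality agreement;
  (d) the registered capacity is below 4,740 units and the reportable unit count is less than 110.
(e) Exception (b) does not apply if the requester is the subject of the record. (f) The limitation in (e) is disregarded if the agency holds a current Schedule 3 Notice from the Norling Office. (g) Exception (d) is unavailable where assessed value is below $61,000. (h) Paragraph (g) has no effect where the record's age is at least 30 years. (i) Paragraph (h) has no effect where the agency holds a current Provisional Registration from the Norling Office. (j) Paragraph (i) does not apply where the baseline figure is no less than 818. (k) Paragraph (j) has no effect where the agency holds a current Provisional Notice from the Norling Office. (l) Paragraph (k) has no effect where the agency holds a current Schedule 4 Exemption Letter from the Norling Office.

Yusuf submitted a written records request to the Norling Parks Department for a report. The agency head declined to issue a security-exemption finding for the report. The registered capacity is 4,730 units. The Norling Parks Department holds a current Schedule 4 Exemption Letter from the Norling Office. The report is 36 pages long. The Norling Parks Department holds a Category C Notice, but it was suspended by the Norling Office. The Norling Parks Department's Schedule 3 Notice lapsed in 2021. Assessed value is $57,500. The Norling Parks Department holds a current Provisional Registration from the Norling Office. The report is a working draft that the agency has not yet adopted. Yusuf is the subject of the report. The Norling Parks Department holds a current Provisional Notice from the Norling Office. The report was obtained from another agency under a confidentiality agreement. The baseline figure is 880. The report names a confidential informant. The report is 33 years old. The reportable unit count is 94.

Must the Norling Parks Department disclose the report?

Exception (a) fails — no current Category C Notice is held.
All of (b)'s requirements are met (the report is an unadopted draft; the report names a confidential informant). Turning to paragraphs (e)–(f): (e) operates against (b): Yusuf is the subject of the report. (f) does not operate here (no current Schedule 3 Notice is held), so (e) stands. (b) is therefore removed.
Exception (c) does not apply: the agency head declined to issue a security-exemption finding.
Exception (d)'s conditions are all satisfied: the registered capacity is 4,730 units, below the 4,740 units limit; the reportable unit count is 94, less than the 110 limit. Under paragraphs (g)–(l): (g) is engaged (assessed value is $57,500, below the $61,000 limit), but is set aside by (h): (h) is engaged — the record's age is 33 years, meeting the 30 years threshold. (i) would limit (h) — a current Provisional Registration is held — but (j) sets (i) aside: (j) operates against (i): the baseline figure is 880, meeting the 818 threshold. (k) would limit (j) — a current Provisional Notice is held — but (l) sets (k) aside: (l) operates — a current Schedule 4 Exemption Letter is held. (d) remains available.

No — exception (d) applies; the Norling Parks Department is not required to disclose the report.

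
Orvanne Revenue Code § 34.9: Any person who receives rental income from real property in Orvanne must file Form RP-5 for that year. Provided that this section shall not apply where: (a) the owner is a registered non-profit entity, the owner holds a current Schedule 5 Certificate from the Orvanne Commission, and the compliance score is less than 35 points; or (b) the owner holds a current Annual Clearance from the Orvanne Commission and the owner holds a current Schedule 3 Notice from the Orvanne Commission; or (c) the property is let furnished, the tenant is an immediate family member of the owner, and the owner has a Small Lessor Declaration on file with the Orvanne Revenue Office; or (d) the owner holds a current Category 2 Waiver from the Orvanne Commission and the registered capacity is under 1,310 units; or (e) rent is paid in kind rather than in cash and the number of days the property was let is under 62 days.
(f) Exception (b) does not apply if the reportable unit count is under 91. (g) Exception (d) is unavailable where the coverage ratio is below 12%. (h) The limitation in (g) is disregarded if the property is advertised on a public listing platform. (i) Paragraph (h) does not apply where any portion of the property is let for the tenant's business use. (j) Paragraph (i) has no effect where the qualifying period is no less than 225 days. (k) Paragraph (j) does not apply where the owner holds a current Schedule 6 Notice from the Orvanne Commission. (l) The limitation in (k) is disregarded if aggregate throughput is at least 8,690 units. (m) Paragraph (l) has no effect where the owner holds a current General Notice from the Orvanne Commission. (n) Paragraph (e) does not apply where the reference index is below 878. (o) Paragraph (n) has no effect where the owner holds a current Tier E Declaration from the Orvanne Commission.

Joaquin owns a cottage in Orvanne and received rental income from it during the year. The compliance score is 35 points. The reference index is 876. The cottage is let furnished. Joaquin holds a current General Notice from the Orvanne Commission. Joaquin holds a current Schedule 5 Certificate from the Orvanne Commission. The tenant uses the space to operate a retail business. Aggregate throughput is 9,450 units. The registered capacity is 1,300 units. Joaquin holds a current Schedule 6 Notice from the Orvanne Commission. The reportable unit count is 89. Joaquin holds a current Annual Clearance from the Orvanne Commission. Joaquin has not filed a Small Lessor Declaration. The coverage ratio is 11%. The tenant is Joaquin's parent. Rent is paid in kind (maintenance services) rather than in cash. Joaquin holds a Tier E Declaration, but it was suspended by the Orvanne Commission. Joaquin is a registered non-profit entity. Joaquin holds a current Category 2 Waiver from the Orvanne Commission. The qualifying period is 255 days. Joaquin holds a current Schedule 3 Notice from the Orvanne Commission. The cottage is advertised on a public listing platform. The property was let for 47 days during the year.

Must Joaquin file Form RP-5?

Exception (a) requires that the compliance score is less than 35 points; but the compliance score is 35 points, not less than 35 points, so (a) is unavailable.
Exception (b) is satisfied on its face — a current Annual Clearance is held; a current Schedule 3 Notice is held. But applying paragraph (f): (f) operates against (b): the reportable unit count is 89, under the 91 limit. Exception (b) does not apply.
Exception (c) does not apply: no Small Lessor Declaration is on file.
Exception (d) is satisfied on its face — a current Category 2 Waiver is held; the registered capacity is 1,300 units, under the 1,310 units limit. Turning to paragraphs (g)–(m): (g) operates against (d): the coverage ratio is 11%, below the 12% limit. (h) is triggered (the property is publicly advertised), but yields to (i): (i) operates against (h): the space is let for business use. (j) would limit (i) — the qualifying period is 255 days, meeting the 225 days threshold — but (k) sets (j) aside: (k) operates against (j): a current Schedule 6 Notice is held. (l) operates (aggregate throughput is 9,450 units, meeting the 8,690 units threshold), but is overridden by (m): (m) operates against (l): a current General Notice is held. So (d) is unavailable.
Exception (e)'s conditions are all satisfied: rent is paid in kind; the number of days the property was let is 47 days, under the 62 days limit. However, paragraphs (n)–(o) must be considered: (n) operates against (e): the reference index is 876, below the 878 limit. (o) is not engaged (no current Tier E Declaration is held), so (n) stands. So (e) is unavailable.
Every exception is unavailable, so the rule governs.

Yes — Joaquin must file Form RP-5.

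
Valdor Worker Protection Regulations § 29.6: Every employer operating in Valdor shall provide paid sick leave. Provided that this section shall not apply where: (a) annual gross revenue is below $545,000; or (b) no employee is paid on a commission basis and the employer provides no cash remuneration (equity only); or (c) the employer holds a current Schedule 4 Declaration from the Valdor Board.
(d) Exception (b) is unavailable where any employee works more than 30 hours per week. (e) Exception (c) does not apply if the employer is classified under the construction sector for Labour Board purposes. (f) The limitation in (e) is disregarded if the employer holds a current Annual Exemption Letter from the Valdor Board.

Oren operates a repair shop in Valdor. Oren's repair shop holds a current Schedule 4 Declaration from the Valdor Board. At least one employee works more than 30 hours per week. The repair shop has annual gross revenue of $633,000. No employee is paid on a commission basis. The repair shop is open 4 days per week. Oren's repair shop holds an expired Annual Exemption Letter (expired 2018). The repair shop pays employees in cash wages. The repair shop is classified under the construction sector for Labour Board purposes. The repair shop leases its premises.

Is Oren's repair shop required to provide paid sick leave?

Yes — Oren's repair shop must provide paid sick leave.

Exception (a) does not apply: annual gross revenue is $633,000, not below $545,000.
Exception (b) does not apply: employees are paid cash wages.
Exception (c) is satisfied on its face — a current Schedule 4 Declaration is held. But: (e) operates — the repair shop is classified under the construction sector. (f) is not triggered (there is no Annual Exemption Letter in force), so (e) stands. (c) is therefore removed.
None of the exceptions is available; § 29.6 applies in full.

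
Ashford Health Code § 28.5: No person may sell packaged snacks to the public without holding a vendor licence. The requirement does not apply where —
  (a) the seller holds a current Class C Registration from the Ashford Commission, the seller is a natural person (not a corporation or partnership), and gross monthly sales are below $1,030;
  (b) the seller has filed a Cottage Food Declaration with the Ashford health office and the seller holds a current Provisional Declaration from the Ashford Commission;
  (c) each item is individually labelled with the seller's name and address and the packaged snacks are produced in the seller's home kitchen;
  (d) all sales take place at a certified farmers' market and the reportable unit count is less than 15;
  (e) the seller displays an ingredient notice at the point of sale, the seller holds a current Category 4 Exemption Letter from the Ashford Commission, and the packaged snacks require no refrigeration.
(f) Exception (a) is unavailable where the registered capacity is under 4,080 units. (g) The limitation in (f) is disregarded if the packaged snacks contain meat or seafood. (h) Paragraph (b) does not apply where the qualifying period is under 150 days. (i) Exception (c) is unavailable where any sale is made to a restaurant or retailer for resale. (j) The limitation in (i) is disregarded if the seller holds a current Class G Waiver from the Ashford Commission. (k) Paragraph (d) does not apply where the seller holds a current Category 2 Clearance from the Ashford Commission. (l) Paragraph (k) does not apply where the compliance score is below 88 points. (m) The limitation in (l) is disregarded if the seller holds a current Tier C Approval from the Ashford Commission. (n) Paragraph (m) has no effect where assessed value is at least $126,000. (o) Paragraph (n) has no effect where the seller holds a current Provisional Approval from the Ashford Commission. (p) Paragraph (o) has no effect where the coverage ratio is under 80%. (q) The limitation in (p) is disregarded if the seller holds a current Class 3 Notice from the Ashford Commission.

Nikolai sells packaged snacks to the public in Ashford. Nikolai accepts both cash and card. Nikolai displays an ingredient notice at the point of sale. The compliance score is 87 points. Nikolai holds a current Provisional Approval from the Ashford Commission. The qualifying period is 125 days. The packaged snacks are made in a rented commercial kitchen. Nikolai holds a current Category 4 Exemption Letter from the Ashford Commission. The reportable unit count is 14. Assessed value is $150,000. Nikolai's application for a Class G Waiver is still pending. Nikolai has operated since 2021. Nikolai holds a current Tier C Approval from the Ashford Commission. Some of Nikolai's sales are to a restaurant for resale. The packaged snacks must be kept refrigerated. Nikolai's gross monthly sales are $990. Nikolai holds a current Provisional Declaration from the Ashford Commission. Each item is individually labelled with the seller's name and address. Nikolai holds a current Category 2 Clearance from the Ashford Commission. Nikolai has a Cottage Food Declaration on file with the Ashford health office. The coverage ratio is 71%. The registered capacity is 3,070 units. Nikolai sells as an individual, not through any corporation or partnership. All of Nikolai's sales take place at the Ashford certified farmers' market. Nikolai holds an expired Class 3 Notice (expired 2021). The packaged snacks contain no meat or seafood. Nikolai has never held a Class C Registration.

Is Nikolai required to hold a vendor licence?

Exception (a) does not apply: there is no Class C Registration in force.
All of (b)'s requirements are met (a Cottage Food Declaration is on file; a current Provisional Declaration is held). Turning to paragraph (h): (h) is triggered — the qualifying period is 125 days, under the 150 days limit. Exception (b) does not apply.
Exception (c) fails — the packaged snacks are made in a commercial kitchen, not a home kitchen.
Exception (d) is satisfied on its face — all sales are at a certified farmers' market; the reportable unit count is 14, less than the 15 limit. Applying paragraphs (k)–(q): (k) is engaged (a current Category 2 Clearance is held), but is overridden by (l): (l) is triggered — the compliance score is 87 points, below the 88 points limit. (m) is triggered (a current Tier C Approval is held), but yields to (n): (n) operates — assessed value is $150,000, meeting the $126,000 threshold. (o) is triggered (a current Provisional Approval is held), but is set aside by (p): (p) applies — the coverage ratio is 71%, under the 80% limit. (q) is not triggered (there is no Class 3 Notice in force), so (p) stands. So (d) applies.
Exception (e) requires that the packaged snacks require no refrigeration; but the packaged snacks require refrigeration, so (e) is unavailable.

No — exception (d) applies; Nikolai is not required to hold a vendor licence.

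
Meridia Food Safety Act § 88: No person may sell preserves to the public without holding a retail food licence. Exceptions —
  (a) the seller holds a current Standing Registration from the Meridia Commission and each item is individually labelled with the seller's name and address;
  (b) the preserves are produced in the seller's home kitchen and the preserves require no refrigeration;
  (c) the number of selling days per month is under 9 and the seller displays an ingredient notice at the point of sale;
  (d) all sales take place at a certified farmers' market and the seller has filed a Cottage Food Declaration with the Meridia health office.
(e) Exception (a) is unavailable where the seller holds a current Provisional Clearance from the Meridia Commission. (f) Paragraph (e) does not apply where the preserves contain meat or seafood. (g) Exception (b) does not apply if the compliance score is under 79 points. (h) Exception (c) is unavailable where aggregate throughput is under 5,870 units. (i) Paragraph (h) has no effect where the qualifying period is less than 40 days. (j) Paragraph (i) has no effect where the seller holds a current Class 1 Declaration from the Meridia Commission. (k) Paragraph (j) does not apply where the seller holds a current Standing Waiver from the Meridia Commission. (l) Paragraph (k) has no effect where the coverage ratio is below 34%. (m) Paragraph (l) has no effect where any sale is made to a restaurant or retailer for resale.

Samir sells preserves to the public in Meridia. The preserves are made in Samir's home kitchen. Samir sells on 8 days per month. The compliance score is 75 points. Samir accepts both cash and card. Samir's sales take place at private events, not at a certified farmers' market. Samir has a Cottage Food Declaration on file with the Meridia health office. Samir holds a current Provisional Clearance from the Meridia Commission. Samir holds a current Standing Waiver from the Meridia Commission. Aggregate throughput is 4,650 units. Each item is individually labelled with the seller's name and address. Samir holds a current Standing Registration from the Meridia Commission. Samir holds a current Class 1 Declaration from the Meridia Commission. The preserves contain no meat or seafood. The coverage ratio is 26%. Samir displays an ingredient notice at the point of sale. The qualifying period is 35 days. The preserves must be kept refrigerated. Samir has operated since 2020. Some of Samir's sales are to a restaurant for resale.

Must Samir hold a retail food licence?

Exception (a)'s conditions are all satisfied: a current Standing Registration is held; items are individually labelled. But applying paragraphs (e)–(f): (e) operates against (a): a current Provisional Clearance is held. (f), which would lift (e), is inapplicable — the preserves contain no meat or seafood. So (a) is unavailable.
Exception (b) requires that the preserves require no refrigeration; but the preserves require refrigeration, so (b) is unavailable.
All of (c)'s requirements are met (the number of selling days per month is 8, under the 9 limit; an ingredient notice is displayed). Applying paragraphs (h)–(m): (h) would limit (c) — aggregate throughput is 4,650 units, under the 5,870 units limit — but (i) sets (h) aside: (i) operates against (h): the qualifying period is 35 days, less than the 40 days limit. (j) is triggered (a current Class 1 Declaration is held), but yields to (k): (k) operates against (j): a current Standing Waiver is held. (l) operates (the coverage ratio is 26%, below the 34% limit), but is itself disapplied by (m): (m) operates against (l): some sales are to a restaurant for resale. So (c) applies.
Exception (d) fails — sales are at private events, not a certified farmers' market.

No — exception (c) applies; Samir is not required to hold a retail food licence.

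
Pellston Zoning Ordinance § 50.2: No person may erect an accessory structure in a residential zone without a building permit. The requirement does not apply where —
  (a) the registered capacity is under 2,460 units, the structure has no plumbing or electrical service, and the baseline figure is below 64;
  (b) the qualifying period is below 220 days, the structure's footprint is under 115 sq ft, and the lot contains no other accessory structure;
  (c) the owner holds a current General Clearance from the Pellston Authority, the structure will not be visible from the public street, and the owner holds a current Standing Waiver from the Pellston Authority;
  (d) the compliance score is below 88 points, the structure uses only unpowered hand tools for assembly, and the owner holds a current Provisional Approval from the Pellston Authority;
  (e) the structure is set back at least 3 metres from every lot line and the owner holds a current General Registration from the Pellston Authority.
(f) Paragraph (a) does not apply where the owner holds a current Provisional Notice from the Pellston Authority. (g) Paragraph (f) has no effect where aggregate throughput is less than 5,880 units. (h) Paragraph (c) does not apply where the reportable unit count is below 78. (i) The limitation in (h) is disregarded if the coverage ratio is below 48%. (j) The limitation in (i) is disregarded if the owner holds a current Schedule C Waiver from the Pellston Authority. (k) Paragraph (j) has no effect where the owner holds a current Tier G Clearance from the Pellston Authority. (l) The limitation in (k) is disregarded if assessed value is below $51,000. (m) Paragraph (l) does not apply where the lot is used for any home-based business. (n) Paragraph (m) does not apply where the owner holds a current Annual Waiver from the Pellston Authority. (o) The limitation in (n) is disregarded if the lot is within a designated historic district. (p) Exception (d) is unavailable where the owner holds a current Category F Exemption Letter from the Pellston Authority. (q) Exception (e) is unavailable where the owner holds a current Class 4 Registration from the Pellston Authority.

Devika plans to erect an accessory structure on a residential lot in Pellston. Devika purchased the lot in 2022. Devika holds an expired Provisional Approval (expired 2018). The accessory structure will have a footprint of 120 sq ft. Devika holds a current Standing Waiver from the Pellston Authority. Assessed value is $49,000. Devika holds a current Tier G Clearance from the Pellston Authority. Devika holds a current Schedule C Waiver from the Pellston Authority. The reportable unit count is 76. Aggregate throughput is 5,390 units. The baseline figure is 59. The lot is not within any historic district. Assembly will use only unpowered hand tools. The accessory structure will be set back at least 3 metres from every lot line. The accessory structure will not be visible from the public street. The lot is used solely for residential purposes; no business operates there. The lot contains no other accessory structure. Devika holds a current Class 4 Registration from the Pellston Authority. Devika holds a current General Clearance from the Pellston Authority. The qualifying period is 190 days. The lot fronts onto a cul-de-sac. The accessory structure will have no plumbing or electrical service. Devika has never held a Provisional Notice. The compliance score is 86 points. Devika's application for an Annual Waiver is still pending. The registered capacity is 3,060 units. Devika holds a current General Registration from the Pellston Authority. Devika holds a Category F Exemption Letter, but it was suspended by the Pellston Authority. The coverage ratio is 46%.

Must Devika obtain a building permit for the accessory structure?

Exception (a) fails — the registered capacity is 3,060 units, not under 2,460 units.
Exception (b) does not apply: the structure's footprint is 120 sq ft, not under 115 sq ft.
All of (c)'s requirements are met (a current General Clearance is held; the structure will not be visible from the street; a current Standing Waiver is held). But: (h) is engaged — the reportable unit count is 76, below the 78 limit. (i) is triggered (the coverage ratio is 46%, below the 48% limit), but is itself disapplied by (j): (j) is triggered — a current Schedule C Waiver is held. (k) would limit (j) — a current Tier G Clearance is held — but (l) sets (k) aside: (l) is engaged — assessed value is $49,000, below the $51,000 limit. (m) is inapplicable (the lot is solely residential), so (l) stands. So (c) is unavailable.
Exception (d) fails — no current Provisional Approval is held.
All of (e)'s requirements are met (the setback is at least 3 m on every side; a current General Registration is held). Turning to paragraph (q): (q) operates against (e): a current Class 4 Registration is held. (e) is therefore removed.
None of the exceptions is available; § 50.2 applies in full.

Yes — Devika must obtain a building permit.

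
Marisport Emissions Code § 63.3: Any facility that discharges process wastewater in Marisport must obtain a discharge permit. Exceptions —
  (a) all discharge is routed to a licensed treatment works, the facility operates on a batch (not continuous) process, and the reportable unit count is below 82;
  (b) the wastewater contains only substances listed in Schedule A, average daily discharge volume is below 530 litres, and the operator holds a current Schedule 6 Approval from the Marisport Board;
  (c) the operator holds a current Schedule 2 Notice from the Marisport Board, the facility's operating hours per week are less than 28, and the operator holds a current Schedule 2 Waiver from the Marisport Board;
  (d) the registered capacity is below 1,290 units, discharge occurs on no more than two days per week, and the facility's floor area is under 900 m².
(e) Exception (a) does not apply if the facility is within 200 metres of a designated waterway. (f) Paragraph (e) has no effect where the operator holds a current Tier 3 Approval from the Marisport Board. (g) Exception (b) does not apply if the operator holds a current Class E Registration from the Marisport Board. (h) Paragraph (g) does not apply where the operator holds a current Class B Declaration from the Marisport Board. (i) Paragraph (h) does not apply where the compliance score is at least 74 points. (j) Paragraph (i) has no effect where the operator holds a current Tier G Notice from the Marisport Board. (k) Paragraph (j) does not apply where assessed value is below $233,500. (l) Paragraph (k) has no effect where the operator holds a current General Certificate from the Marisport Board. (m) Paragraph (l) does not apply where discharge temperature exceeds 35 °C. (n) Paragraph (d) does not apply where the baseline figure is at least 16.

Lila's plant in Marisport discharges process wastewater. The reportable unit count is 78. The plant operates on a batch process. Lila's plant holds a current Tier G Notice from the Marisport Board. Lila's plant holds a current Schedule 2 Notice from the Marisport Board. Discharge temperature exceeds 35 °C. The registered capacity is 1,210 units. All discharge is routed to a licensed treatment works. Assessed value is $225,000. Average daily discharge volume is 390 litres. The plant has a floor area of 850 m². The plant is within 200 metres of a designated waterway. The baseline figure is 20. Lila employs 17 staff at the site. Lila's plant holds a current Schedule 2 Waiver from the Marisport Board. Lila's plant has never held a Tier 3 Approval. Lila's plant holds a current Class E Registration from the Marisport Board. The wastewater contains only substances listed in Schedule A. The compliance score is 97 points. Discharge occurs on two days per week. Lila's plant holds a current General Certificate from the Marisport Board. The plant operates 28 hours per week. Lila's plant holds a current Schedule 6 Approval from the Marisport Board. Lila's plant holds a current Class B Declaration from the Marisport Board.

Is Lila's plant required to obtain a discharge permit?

Yes — Lila's plant must obtain a discharge permit.

Exception (a): discharge is routed to a licensed treatment works; the facility operates on a batch process; the reportable unit count is 78, below the 82 limit — every condition holds. However, paragraphs (e)–(f) must be considered: (e) operates — the plant is within 200 m of a designated waterway. (f) is inapplicable (no current Tier 3 Approval is held), so (e) stands. So (a) is unavailable.
All of (b)'s requirements are met (the wastewater is Schedule-A-only; average daily discharge volume is 390 litres, below the 530 litres limit; a current Schedule 6 Approval is held). Turning to paragraphs (g)–(m): (g) operates against (b): a current Class E Registration is held. (h) is engaged (a current Class B Declaration is held), but is overridden by (i): (i) applies — the compliance score is 97 points, meeting the 74 points threshold. (j) applies (a current Tier G Notice is held), but is overridden by (k): (k) operates against (j): assessed value is $225,000, below the $233,500 limit. (l) would limit (k) — a current General Certificate is held — but (m) sets (l) aside: (m) operates against (l): discharge temperature exceeds 35 °C. So (b) is unavailable.
Exception (c) does not apply: the facility's operating hours per week are 28, not less than 28.
All of (d)'s requirements are met (the registered capacity is 1,210 units, below the 1,290 units limit; discharge occurs on no more than two days per week; the facility's floor area is 850 m², under the 900 m² limit). Turning to paragraph (n): (n) operates against (d): the baseline figure is 20, meeting the 16 threshold. Exception (d) does not apply.
No exception displaces § 63.3.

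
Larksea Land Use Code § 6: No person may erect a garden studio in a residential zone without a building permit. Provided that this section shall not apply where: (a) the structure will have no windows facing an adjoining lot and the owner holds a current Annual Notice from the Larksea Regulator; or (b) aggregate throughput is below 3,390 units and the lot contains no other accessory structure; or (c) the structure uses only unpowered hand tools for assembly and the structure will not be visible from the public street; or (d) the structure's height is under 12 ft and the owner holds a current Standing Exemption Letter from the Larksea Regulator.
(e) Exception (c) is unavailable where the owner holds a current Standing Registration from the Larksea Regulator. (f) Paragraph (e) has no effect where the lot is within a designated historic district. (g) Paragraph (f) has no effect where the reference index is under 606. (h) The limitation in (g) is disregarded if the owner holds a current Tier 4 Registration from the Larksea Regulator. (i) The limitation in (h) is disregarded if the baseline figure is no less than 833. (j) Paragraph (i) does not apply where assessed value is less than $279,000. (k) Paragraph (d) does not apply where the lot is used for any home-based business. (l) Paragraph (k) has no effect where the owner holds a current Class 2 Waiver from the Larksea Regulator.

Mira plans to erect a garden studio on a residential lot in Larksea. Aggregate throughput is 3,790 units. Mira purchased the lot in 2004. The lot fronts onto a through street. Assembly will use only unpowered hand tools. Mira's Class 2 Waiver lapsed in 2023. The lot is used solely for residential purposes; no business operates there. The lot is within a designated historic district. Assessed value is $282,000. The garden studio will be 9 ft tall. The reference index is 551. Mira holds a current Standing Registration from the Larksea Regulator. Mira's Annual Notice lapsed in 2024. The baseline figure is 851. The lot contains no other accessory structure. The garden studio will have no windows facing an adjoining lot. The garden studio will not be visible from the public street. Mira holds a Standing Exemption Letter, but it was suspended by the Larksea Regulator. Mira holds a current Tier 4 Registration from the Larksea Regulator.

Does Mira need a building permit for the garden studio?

Yes — Mira must obtain a building permit.

Exception (a) does not apply: the Annual Notice is not current.
Exception (b) fails — aggregate throughput is 3,790 units, not below 3,390 units.
Exception (c): assembly uses only hand tools; the structure will not be visible from the street — every condition holds. But: (e) is engaged — a current Standing Registration is held. (f) would limit (e) — the lot is in a historic district — but (g) sets (f) aside: (g) operates against (f): the reference index is 551, under the 606 limit. (h) would limit (g) — a current Tier 4 Registration is held — but (i) sets (h) aside: (i) is triggered — the baseline figure is 851, meeting the 833 threshold. (j) is inapplicable (assessed value is $282,000, not less than $279,000), so (i) stands. So (c) is unavailable.
Exception (d) requires that the owner holds a current Standing Exemption Letter from the Larksea Regulator; but the Standing Exemption Letter is not current, so (d) is unavailable.
No exception applies. The general rule governs.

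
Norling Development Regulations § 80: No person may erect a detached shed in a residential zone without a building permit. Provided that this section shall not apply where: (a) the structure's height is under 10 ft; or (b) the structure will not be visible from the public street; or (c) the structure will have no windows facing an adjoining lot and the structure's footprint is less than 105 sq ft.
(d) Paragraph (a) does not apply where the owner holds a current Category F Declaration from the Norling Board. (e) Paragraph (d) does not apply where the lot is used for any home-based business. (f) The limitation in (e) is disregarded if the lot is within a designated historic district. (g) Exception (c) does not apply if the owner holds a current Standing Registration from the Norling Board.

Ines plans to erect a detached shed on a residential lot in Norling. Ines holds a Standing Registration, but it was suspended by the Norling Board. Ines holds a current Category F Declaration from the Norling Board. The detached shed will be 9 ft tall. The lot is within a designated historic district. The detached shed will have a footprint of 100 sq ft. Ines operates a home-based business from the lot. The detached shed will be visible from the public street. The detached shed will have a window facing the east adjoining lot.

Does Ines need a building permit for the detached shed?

Exception (a) is satisfied on its face — the structure's height is 9 ft, under the 10 ft limit. But: (d) operates against (a): a current Category F Declaration is held. (e) operates (a home-based business operates on the lot), but is displaced by (f): (f) is triggered — the lot is in a historic district. Exception (a) does not apply.
Exception (b) does not apply: the structure will be visible from the street.
Exception (c) requires that the structure will have no windows facing an adjoining lot; but a window faces an adjoining lot, so (c) is unavailable.
No exception displaces § 80.

Yes — Ines must obtain a building permit.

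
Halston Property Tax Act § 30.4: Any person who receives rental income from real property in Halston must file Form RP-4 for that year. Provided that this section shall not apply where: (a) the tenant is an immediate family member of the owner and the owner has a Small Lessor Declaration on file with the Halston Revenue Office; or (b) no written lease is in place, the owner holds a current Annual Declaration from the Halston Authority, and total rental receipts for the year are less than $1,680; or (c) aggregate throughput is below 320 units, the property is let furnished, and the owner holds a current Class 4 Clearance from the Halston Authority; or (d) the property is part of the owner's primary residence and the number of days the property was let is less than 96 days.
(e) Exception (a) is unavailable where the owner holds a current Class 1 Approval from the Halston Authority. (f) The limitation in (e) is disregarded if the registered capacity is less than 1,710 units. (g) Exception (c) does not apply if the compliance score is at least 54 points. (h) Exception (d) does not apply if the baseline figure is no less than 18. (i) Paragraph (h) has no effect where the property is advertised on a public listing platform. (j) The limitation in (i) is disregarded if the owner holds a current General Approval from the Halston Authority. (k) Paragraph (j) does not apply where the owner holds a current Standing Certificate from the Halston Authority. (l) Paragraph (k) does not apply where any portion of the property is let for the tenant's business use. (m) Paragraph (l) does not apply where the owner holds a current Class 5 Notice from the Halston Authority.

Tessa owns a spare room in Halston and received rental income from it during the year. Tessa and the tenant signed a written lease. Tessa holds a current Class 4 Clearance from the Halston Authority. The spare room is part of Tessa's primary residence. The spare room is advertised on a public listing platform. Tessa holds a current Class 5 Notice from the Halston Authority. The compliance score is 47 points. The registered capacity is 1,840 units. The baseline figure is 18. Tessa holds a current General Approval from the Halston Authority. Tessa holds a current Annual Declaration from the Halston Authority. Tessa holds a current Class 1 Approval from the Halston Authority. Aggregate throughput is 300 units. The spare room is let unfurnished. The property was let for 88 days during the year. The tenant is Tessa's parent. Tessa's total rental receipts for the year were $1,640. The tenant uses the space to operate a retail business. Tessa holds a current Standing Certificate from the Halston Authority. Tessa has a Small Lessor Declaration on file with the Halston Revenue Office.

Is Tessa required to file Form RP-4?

All of (a)'s requirements are met (the tenant is an immediate family member; a Small Lessor Declaration is on file). But applying paragraphs (e)–(f): (e) operates against (a): a current Class 1 Approval is held. (f), which would lift (e), is not engaged — the registered capacity is 1,840 units, not less than 1,710 units. So (a) is unavailable.
Exception (b) requires that no written lease is in place; but a written lease is in place, so (b) is unavailable.
Exception (c) requires that the property is let furnished; but the property is let unfurnished, so (c) is unavailable.
Exception (d): the spare room is part of the primary residence; the number of days the property was let is 88 days, less than the 96 days limit — every condition holds. As to paragraphs (h)–(m): (h) would limit (d) — the baseline figure is 18, meeting the 18 threshold — but (i) sets (h) aside: (i) operates against (h): the property is publicly advertised. (j) would limit (i) — a current General Approval is held — but (k) sets (j) aside: (k) applies — a current Standing Certificate is held. (l) operates (the space is let for business use), but yields to (m): (m) is engaged — a current Class 5 Notice is held. So (d) applies.

No — exception (d) applies; Tessa is not required to file Form RP-4.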